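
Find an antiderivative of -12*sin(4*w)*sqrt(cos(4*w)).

2*cos(4*w)**(3/2) + C

Let u = cos(4*w), so du = (-4*sin(4*w)) dw.
Rewriting, the integral becomes 3·∫ √u du = 3·(2/3)u^(3/2).
Substituting back, u = cos(4*w).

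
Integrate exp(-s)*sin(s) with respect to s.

-exp(-s)*sin(s)/2 - exp(-s)*cos(s)/2 + C

Let I denote the integral. Integrate by parts with u = sin(s), dv = exp(-s) ds, so v = -exp(-s): I = -exp(-s)*sin(s) + ∫ exp(-s)*cos(s) ds.
Apply parts again with u = cos(s), dv = exp(-s) ds: ∫ exp(-s)*cos(s) ds = -exp(-s)*cos(s) − I. Substituting back brings back I: I = -exp(-s)*sin(s) - exp(-s)*cos(s) − I.
Solving for I: (1 + 1)·I equals the remaining terms, so I = (1/2)·(-exp(-s)*sin(s) - exp(-s)*cos(s)).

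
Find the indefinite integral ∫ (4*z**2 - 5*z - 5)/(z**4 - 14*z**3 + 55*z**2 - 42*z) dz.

5*log(z)/42 + 26*log(z - 7)/7 - 109*log(z - 6)/30 - log(z - 1)/5 + C

Factor the denominator: z*(z - 7)*(z - 6)*(z - 1).
Partial-fraction decomposition: -1/(5*(z - 1)) - 109/(30*(z - 6)) + 26/(7*(z - 7)) + 5/(42*z).
Integrate each term: A/(z−a) contributes A·log|z−a|.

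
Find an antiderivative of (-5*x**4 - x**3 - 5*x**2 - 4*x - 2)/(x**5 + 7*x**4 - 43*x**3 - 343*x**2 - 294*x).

Factor the denominator: x*(x - 7)*(x + 1)*(x + 6)*(x + 7).
Partial-fraction decomposition: -11881/(588*(x + 7)) + 247/(15*(x + 6)) - 7/(240*(x + 1)) - 971/(784*(x - 7)) + 1/(147*x).
Integrate each term: A/(x−a) contributes A·log|x−a|.

log(x)/147 - 971*log(x - 7)/784 - 7*log(x + 1)/240 + 247*log(x + 6)/15 - 11881*log(x + 7)/588 + C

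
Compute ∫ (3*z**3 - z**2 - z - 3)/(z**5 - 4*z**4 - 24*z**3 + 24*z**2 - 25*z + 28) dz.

97*log(z - 7)/330 + log(z - 1)/30 - 207*log(z + 4)/935 - 9*log(z**2 + 1)/170 + 2*atan(z)/85 + C

Factor the denominator: (z - 7)*(z - 1)*(z + 4)*(z**2 + 1).
Partial-fraction decomposition: -(9*z - 2)/(85*(z**2 + 1)) - 207/(935*(z + 4)) + 1/(30*(z - 1)) + 97/(330*(z - 7)).
Integrate each term; A/(z−a) gives A·log|z−a|; the (Bz+D)/(z²+p²) term gives a log and an atan.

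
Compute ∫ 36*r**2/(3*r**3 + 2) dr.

Let u = 3*r**3 + 2, so du = (9*r**2) dr.
Rewriting, the integral becomes 4·∫ 1/u du = 4·log(u).
Substituting back, u = 3*r**3 + 2.

4*log(3*r**3 + 2) + C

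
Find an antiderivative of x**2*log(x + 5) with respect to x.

Use integration by parts with u = log(x + 5), dv = x**2 dx.
Then du = 1/(x + 5) dx and v = x**3/3.

x**3*log(x + 5)/3 - x**3/9 + 5*x**2/6 - 25*x/3 + 125*log(x + 5)/3 + C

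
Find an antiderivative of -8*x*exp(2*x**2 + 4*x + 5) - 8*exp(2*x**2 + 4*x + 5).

-2*exp(2*x**2 + 4*x + 5) + C

Let u = 2*x**2 + 4*x + 5, so du = (4*x + 4) dx.
Rewriting, the integral becomes -2·∫ e^u du = -2·e^u.
Substituting back, u = 2*x**2 + 4*x + 5.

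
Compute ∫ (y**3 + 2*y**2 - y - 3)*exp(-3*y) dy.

(-3*y**3 - 9*y**2 - 3*y + 8)*exp(-3*y)/9 + C

Use integration by parts with u = y**3 + 2*y**2 - y - 3, dv = exp(-3*y) dy, so v = -exp(-3*y)/3.
Apply parts 3 times (tabular method): alternate signs, differentiate u down to 0, integrate dv up.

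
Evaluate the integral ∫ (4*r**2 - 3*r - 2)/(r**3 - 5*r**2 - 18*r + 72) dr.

62*log(r - 6)/15 - 25*log(r - 3)/21 + 37*log(r + 4)/35 + C

Factor the denominator: (r - 6)*(r - 3)*(r + 4).
Partial-fraction decomposition: 37/(35*(r + 4)) - 25/(21*(r - 3)) + 62/(15*(r - 6)).
Integrate each term: A/(r−a) contributes A·log|r−a|.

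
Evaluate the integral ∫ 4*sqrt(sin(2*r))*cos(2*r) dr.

Let u = sin(2*r), so du = (2*cos(2*r)) dr.
Rewriting, the integral becomes 2·∫ √u du = 2·(2/3)u^(3/2).
Substituting back, u = sin(2*r).

4*sin(2*r)**(3/2)/3 + C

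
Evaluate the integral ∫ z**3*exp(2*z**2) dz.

(2*z**2 - 1)*exp(2*z**2)/8 + C

Let u = z², du = 2z dz; rewrite as (1/2)∫ u^1·exp(2u) du.
Now integrate by parts 1 time.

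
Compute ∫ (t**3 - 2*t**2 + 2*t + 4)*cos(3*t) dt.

Use integration by parts with u = t**3 - 2*t**2 + 2*t + 4, dv = cos(3*t) dt, so v = sin(3*t)/3.
Apply parts 3 times (tabular method): alternate signs, differentiate u down to 0, integrate dv up.

t**3*sin(3*t)/3 - 2*t**2*sin(3*t)/3 + t**2*cos(3*t)/3 + 4*t*sin(3*t)/9 - 4*t*cos(3*t)/9 + 40*sin(3*t)/27 + 4*cos(3*t)/27 + C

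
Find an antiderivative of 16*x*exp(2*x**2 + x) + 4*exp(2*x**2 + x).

Let u = 2*x**2 + x, so du = (4*x + 1) dx.
Rewriting, the integral becomes 4·∫ e^u du = 4·e^u.
Substituting back, u = 2*x**2 + x.

4*exp(2*x**2 + x) + C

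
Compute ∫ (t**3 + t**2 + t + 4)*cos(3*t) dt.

t**3*sin(3*t)/3 + t**2*sin(3*t)/3 + t**2*cos(3*t)/3 + t*sin(3*t)/9 + 2*t*cos(3*t)/9 + 34*sin(3*t)/27 + cos(3*t)/27 + C

Use integration by parts with u = t**3 + t**2 + t + 4, dv = cos(3*t) dt, so v = sin(3*t)/3.
Apply parts 3 times (tabular method): alternate signs, differentiate u down to 0, integrate dv up.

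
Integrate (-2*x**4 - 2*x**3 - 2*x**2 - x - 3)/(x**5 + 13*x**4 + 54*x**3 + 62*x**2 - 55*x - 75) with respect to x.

Factor the denominator: (x - 1)*(x + 1)*(x + 3)*(x + 5)**2.
Partial-fraction decomposition: 275/(144*(x + 5)) + 131/(6*(x + 5)**2) - 63/(16*(x + 3)) + 1/(16*(x + 1)) - 5/(144*(x - 1)).
Integrate each term; A/(x−a) gives A·log|x−a|; A/(x−a)² gives −A/(x−a).

-5*log(x - 1)/144 + log(x + 1)/16 - 63*log(x + 3)/16 + 275*log(x + 5)/144 - 131/(6*x + 30) + C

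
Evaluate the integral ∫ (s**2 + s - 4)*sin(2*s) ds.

-s**2*cos(2*s)/2 + s*sin(2*s)/2 - s*cos(2*s)/2 + sin(2*s)/4 + 9*cos(2*s)/4 + C

Use integration by parts with u = s**2 + s - 4, dv = sin(2*s) ds, so v = -cos(2*s)/2.
Apply parts 2 times (tabular method): alternate signs, differentiate u down to 0, integrate dv up.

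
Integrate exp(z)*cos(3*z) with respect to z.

3*exp(z)*sin(3*z)/10 + exp(z)*cos(3*z)/10 + C

Let I denote the integral. Integrate by parts with u = cos(3*z), dv = exp(z) dz, so v = exp(z): I = exp(z)*cos(3*z) + 3·∫ exp(z)*sin(3*z) dz.
Apply parts again with u = sin(3*z), dv = exp(z) dz: ∫ exp(z)*sin(3*z) dz = exp(z)*sin(3*z) − 3·I. Substituting back brings back I: I = 3*exp(z)*sin(3*z) + exp(z)*cos(3*z) − 9·I.
Solving for I: (1 + 9)·I equals the remaining terms, so I = (1/10)·(3*exp(z)*sin(3*z) + exp(z)*cos(3*z)).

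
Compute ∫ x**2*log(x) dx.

Use integration by parts with u = log(x), dv = x**2 dx.
Then du = 1/x dx and v = x**3/3.

x**3*log(x)/3 - x**3/9 + C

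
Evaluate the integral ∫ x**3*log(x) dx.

x**4*log(x)/4 - x**4/16 + C

Use integration by parts with u = log(x), dv = x**3 dx.
Then du = 1/x dx and v = x**4/4.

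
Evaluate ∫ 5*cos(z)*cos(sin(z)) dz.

5*sin(sin(z)) + C

Let u = sin(z), so du = (cos(z)) dz.
Rewriting, the integral becomes 5·∫ cos(u) du = 5·sin(u).
Substituting back, u = sin(z).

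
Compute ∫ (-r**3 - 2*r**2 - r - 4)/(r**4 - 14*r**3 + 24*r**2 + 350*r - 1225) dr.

263*log(r - 7)/72 - 23*log(r - 5)/5 - 19*log(r + 5)/360 + 113/(6*r - 42) + C

Factor the denominator: (r - 7)**2*(r - 5)*(r + 5).
Partial-fraction decomposition: -19/(360*(r + 5)) - 23/(5*(r - 5)) + 263/(72*(r - 7)) - 113/(6*(r - 7)**2).
Integrate each term; A/(r−a) gives A·log|r−a|; A/(r−a)² gives −A/(r−a).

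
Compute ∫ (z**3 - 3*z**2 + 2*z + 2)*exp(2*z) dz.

(4*z**3 - 18*z**2 + 26*z - 5)*exp(2*z)/8 + C

Use integration by parts with u = z**3 - 3*z**2 + 2*z + 2, dv = exp(2*z) dz, so v = exp(2*z)/2.
Apply parts 3 times (tabular method): alternate signs, differentiate u down to 0, integrate dv up.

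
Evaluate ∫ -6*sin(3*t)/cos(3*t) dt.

Let u = cos(3*t), so du = (-3*sin(3*t)) dt.
Rewriting, the integral becomes 2·∫ 1/u du = 2·log(u).
Substituting back, u = cos(3*t).

2*log(cos(3*t)) + C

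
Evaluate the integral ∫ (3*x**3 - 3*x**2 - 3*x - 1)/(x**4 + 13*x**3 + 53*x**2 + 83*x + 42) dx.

-log(x + 1)/3 + 31*log(x + 2)/5 - 25*log(x + 3)/2 + 289*log(x + 7)/30 + C

Factor the denominator: (x + 1)*(x + 2)*(x + 3)*(x + 7).
Partial-fraction decomposition: 289/(30*(x + 7)) - 25/(2*(x + 3)) + 31/(5*(x + 2)) - 1/(3*(x + 1)).
Integrate each term: A/(x−a) contributes A·log|x−a|.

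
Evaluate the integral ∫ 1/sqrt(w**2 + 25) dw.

Substitute w = 5·tan(θ), so dw = 5·sec(θ)^2 dθ and the radical becomes sqrt(w**2 + 25) = 5·sec(θ) by the Pythagorean identity.
Integrate the resulting trig expression in θ, then back-substitute tan(θ) = w/5, sec(θ) = sqrt(w**2 + 25)/5 (absorbing any constant into C).

log(w + sqrt(w**2 + 25)) + C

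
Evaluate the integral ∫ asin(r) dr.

Use integration by parts with u = arcsin(r), dv = dr.
Then du = 1/sqrt(-r**2 + 1) dr.

r*asin(r) + sqrt(-r**2 + 1) + C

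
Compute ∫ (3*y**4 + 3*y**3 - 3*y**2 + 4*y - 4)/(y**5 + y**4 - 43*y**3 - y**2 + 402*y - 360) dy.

Factor the denominator: (y - 5)*(y - 3)*(y - 1)*(y + 4)*(y + 6).
Partial-fraction decomposition: 1552/(693*(y + 6)) - 254/(315*(y + 4)) + 3/(280*(y - 1)) - 305/(252*(y - 3)) + 2191/(792*(y - 5)).
Integrate each term: A/(y−a) contributes A·log|y−a|.

2191*log(y - 5)/792 - 305*log(y - 3)/252 + 3*log(y - 1)/280 - 254*log(y + 4)/315 + 1552*log(y + 6)/693 + C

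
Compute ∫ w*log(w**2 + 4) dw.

w**2*log(w**2 + 4)/2 - w**2/2 + 2*log(w**2 + 4) + C

Let u = w**2 + 4, so du = (2*w) dw.
The integral becomes (1/2)·∫ log(u) du; integrate by parts with u′=log(u), dv′=du.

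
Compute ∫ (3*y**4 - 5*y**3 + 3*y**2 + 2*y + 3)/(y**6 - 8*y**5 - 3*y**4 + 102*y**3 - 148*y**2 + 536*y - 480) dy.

2931*log(y - 6)/2000 - 223*log(y - 5)/174 + 3*log(y - 1)/250 - 377*log(y + 4)/3000 - 4073*log(y**2 + 4)/116000 + 2911*atan(y/2)/58000 + C

Factor the denominator: (y - 6)*(y - 5)*(y - 1)*(y + 4)*(y**2 + 4).
Partial-fraction decomposition: -(4073*y - 5822)/(58000*(y**2 + 4)) - 377/(3000*(y + 4)) + 3/(250*(y - 1)) - 223/(174*(y - 5)) + 2931/(2000*(y - 6)).
Integrate each term; A/(y−a) gives A·log|y−a|; the (By+D)/(y²+p²) term gives a log and an atan.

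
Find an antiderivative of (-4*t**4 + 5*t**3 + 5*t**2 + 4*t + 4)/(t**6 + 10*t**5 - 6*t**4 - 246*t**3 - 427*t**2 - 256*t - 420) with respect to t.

-863*log(t - 5)/12012 + 22*log(t + 2)/175 - 1526*log(t + 6)/407 + 5549*log(t + 7)/1500 - 459*log(t**2 + 1)/240500 + 1163*atan(t)/120250 + C

Factor the denominator: (t - 5)*(t + 2)*(t + 6)*(t + 7)*(t**2 + 1).
Partial-fraction decomposition: -(459*t - 1163)/(120250*(t**2 + 1)) + 5549/(1500*(t + 7)) - 1526/(407*(t + 6)) + 22/(175*(t + 2)) - 863/(12012*(t - 5)).
Integrate each term; A/(t−a) gives A·log|t−a|; the (Bt+D)/(t²+p²) term gives a log and an atan.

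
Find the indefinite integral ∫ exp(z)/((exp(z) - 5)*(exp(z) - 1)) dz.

Let u = e^z, du = e^z dz.
The integral becomes ∫ du/((u-5)(u-1)); decompose into partial fractions.

log(exp(z) - 5)/4 - log(exp(z) - 1)/4 + C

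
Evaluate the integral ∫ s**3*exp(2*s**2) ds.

(2*s**2 - 1)*exp(2*s**2)/8 + C

Let u = s², du = 2s ds; rewrite as (1/2)∫ u^1·exp(2u) du.
Now integrate by parts 1 time.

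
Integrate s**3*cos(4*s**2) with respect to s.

s**2*sin(4*s**2)/8 + cos(4*s**2)/32 + C

Let u = s², du = 2s ds; rewrite as (1/2)∫ u^1·cos(4u) du.
Now integrate by parts 1 time.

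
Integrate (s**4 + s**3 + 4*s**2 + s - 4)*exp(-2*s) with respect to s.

Use integration by parts with u = s**4 + s**3 + 4*s**2 + s - 4, dv = exp(-2*s) ds, so v = -exp(-2*s)/2.
Apply parts 4 times (tabular method): alternate signs, differentiate u down to 0, integrate dv up.

(-4*s**4 - 12*s**3 - 34*s**2 - 38*s - 3)*exp(-2*s)/8 + C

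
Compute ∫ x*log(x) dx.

x**2*log(x)/2 - x**2/4 + C

Use integration by parts with u = log(x), dv = x dx.
Then du = 1/x dx and v = x**2/2.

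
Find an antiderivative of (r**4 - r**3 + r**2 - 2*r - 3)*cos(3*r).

Use integration by parts with u = r**4 - r**3 + r**2 - 2*r - 3, dv = cos(3*r) dr, so v = sin(3*r)/3.
Apply parts 4 times (tabular method): alternate signs, differentiate u down to 0, integrate dv up.

r**4*sin(3*r)/3 - r**3*sin(3*r)/3 + 4*r**3*cos(3*r)/9 - r**2*sin(3*r)/9 - r**2*cos(3*r)/3 - 4*r*sin(3*r)/9 - 2*r*cos(3*r)/27 - 79*sin(3*r)/81 - 4*cos(3*r)/27 + C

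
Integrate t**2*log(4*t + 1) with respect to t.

t**3*log(4*t + 1)/3 - t**3/9 + t**2/24 - t/48 + log(4*t + 1)/192 + C

Use integration by parts with u = log(4*t + 1), dv = t**2 dt.
Then du = 4/(4*t + 1) dt and v = t**3/3.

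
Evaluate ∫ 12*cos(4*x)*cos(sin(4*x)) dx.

Let u = sin(4*x), so du = (4*cos(4*x)) dx.
Rewriting, the integral becomes 3·∫ cos(u) du = 3·sin(u).
Substituting back, u = sin(4*x).

3*sin(sin(4*x)) + C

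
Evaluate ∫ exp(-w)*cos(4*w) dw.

4*exp(-w)*sin(4*w)/17 - exp(-w)*cos(4*w)/17 + C

Let I denote the integral. Integrate by parts with u = cos(4*w), dv = exp(-w) dw, so v = -exp(-w): I = -exp(-w)*cos(4*w) − 4·∫ exp(-w)*sin(4*w) dw.
Apply parts again with u = sin(4*w), dv = exp(-w) dw: ∫ exp(-w)*sin(4*w) dw = -exp(-w)*sin(4*w) + 4·I. Substituting back brings back I: I = 4*exp(-w)*sin(4*w) - exp(-w)*cos(4*w) − 16·I.
Solving for I: (1 + 16)·I equals the remaining terms, so I = (1/17)·(4*exp(-w)*sin(4*w) - exp(-w)*cos(4*w)).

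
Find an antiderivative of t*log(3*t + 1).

Use integration by parts with u = log(3*t + 1), dv = t dt.
Then du = 3/(3*t + 1) dt and v = t**2/2.

t**2*log(3*t + 1)/2 - t**2/4 + t/6 - log(3*t + 1)/18 + C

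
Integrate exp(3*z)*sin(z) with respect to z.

Let I denote the integral. Integrate by parts with u = sin(z), dv = exp(3*z) dz, so v = exp(3*z)/3: I = exp(3*z)*sin(z)/3 − (1/3)·∫ exp(3*z)*cos(z) dz.
Apply parts again with u = cos(z), dv = exp(3*z) dz: ∫ exp(3*z)*cos(z) dz = exp(3*z)*cos(z)/3 + (1/3)·I. Substituting back brings back I: I = exp(3*z)*sin(z)/3 - exp(3*z)*cos(z)/9 − (1/9)·I.
Solving for I: (1 + 1/9)·I equals the remaining terms, so I = (9/10)·(exp(3*z)*sin(z)/3 - exp(3*z)*cos(z)/9).

3*exp(3*z)*sin(z)/10 - exp(3*z)*cos(z)/10 + C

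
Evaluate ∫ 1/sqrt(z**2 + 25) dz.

Substitute z = 5·tan(θ), so dz = 5·sec(θ)^2 dθ and the radical becomes sqrt(z**2 + 25) = 5·sec(θ) by the Pythagorean identity.
Integrate the resulting trig expression in θ, then back-substitute tan(θ) = z/5, sec(θ) = sqrt(z**2 + 25)/5 (absorbing any constant into C).

log(z + sqrt(z**2 + 25)) + C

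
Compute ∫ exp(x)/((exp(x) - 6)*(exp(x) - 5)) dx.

log(exp(x) - 6) - log(exp(x) - 5) + C

Let u = e^x, du = e^x dx.
The integral becomes ∫ du/((u-6)(u-5)); decompose into partial fractions.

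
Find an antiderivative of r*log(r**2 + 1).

r**2*log(r**2 + 1)/2 - r**2/2 + log(r**2 + 1)/2 + C

Let u = r**2 + 1, so du = (2*r) dr.
The integral becomes (1/2)·∫ log(u) du; integrate by parts with u′=log(u), dv′=du.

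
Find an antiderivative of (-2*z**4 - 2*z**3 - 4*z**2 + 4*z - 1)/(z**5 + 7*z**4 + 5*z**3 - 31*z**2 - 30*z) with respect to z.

Factor the denominator: z*(z - 2)*(z + 1)*(z + 3)*(z + 5).
Partial-fraction decomposition: -1121/(280*(z + 5)) + 157/(60*(z + 3)) - 3/(8*(z + 1)) - 19/(70*(z - 2)) + 1/(30*z).
Integrate each term: A/(z−a) contributes A·log|z−a|.

log(z)/30 - 19*log(z - 2)/70 - 3*log(z + 1)/8 + 157*log(z + 3)/60 - 1121*log(z + 5)/280 + C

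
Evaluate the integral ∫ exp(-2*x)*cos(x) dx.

exp(-2*x)*sin(x)/5 - 2*exp(-2*x)*cos(x)/5 + C

Let I denote the integral. Integrate by parts with u = cos(x), dv = exp(-2*x) dx, so v = -exp(-2*x)/2: I = -exp(-2*x)*cos(x)/2 − (1/2)·∫ exp(-2*x)*sin(x) dx.
Apply parts again with u = sin(x), dv = exp(-2*x) dx: ∫ exp(-2*x)*sin(x) dx = -exp(-2*x)*sin(x)/2 + (1/2)·I. Substituting back brings back I: I = exp(-2*x)*sin(x)/4 - exp(-2*x)*cos(x)/2 − (1/4)·I.
Solving for I: (1 + 1/4)·I equals the remaining terms, so I = (4/5)·(exp(-2*x)*sin(x)/4 - exp(-2*x)*cos(x)/2).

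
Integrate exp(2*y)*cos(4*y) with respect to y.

exp(2*y)*sin(4*y)/5 + exp(2*y)*cos(4*y)/10 + C

Let I denote the integral. Integrate by parts with u = cos(4*y), dv = exp(2*y) dy, so v = exp(2*y)/2: I = exp(2*y)*cos(4*y)/2 + 2·∫ exp(2*y)*sin(4*y) dy.
Apply parts again with u = sin(4*y), dv = exp(2*y) dy: ∫ exp(2*y)*sin(4*y) dy = exp(2*y)*sin(4*y)/2 − 2·I. Substituting back brings back I: I = exp(2*y)*sin(4*y) + exp(2*y)*cos(4*y)/2 − 4·I.
Solving for I: (1 + 4)·I equals the remaining terms, so I = (1/5)·(exp(2*y)*sin(4*y) + exp(2*y)*cos(4*y)/2).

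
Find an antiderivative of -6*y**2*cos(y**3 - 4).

-2*sin(y**3 - 4) + C

Let u = y**3 - 4, so du = (3*y**2) dy.
Rewriting, the integral becomes -2·∫ cos(u) du = -2·sin(u).
Substituting back, u = y**3 - 4.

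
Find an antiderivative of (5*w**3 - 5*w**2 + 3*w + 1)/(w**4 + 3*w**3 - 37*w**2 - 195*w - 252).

Factor the denominator: (w - 7)*(w + 3)**2*(w + 4).
Partial-fraction decomposition: 411/(11*(w + 4)) - 843/(25*(w + 3)) + 94/(5*(w + 3)**2) + 373/(275*(w - 7)).
Integrate each term; A/(w−a) gives A·log|w−a|; A/(w−a)² gives −A/(w−a).

373*log(w - 7)/275 - 843*log(w + 3)/25 + 411*log(w + 4)/11 - 94/(5*w + 15) + C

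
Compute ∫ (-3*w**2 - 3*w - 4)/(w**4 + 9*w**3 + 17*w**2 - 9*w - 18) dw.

-5*log(w - 1)/28 + log(w + 1)/5 - 11*log(w + 3)/12 + 94*log(w + 6)/105 + C

Factor the denominator: (w - 1)*(w + 1)*(w + 3)*(w + 6).
Partial-fraction decomposition: 94/(105*(w + 6)) - 11/(12*(w + 3)) + 1/(5*(w + 1)) - 5/(28*(w - 1)).
Integrate each term: A/(w−a) contributes A·log|w−a|.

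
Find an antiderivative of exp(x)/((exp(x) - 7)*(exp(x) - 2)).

Let u = e^x, du = e^x dx.
The integral becomes ∫ du/((u-2)(u-7)); decompose into partial fractions.

log(exp(x) - 7)/5 - log(exp(x) - 2)/5 + C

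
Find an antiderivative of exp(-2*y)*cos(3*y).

Let I denote the integral. Integrate by parts with u = cos(3*y), dv = exp(-2*y) dy, so v = -exp(-2*y)/2: I = -exp(-2*y)*cos(3*y)/2 − (3/2)·∫ exp(-2*y)*sin(3*y) dy.
Apply parts again with u = sin(3*y), dv = exp(-2*y) dy: ∫ exp(-2*y)*sin(3*y) dy = -exp(-2*y)*sin(3*y)/2 + (3/2)·I. Substituting back brings back I: I = 3*exp(-2*y)*sin(3*y)/4 - exp(-2*y)*cos(3*y)/2 − (9/4)·I.
Solving for I: (1 + 9/4)·I equals the remaining terms, so I = (4/13)·(3*exp(-2*y)*sin(3*y)/4 - exp(-2*y)*cos(3*y)/2).

3*exp(-2*y)*sin(3*y)/13 - 2*exp(-2*y)*cos(3*y)/13 + C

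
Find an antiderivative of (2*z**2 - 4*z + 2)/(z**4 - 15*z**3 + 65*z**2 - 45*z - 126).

Factor the denominator: (z - 7)*(z - 6)*(z - 3)*(z + 1).
Partial-fraction decomposition: -1/(28*(z + 1)) + 1/(6*(z - 3)) - 50/(21*(z - 6)) + 9/(4*(z - 7)).
Integrate each term: A/(z−a) contributes A·log|z−a|.

9*log(z - 7)/4 - 50*log(z - 6)/21 + log(z - 3)/6 - log(z + 1)/28 + C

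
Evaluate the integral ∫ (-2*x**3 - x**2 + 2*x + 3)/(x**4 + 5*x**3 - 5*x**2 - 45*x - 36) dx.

Factor the denominator: (x - 3)*(x + 1)*(x + 3)*(x + 4).
Partial-fraction decomposition: -107/(21*(x + 4)) + 7/(2*(x + 3)) - 1/(12*(x + 1)) - 9/(28*(x - 3)).
Integrate each term: A/(x−a) contributes A·log|x−a|.

-9*log(x - 3)/28 - log(x + 1)/12 + 7*log(x + 3)/2 - 107*log(x + 4)/21 + C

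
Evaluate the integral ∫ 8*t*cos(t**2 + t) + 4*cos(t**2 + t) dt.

4*sin(t**2 + t) + C

Let u = t**2 + t, so du = (2*t + 1) dt.
Rewriting, the integral becomes 4·∫ cos(u) du = 4·sin(u).
Substituting back, u = t**2 + t.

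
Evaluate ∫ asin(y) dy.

Use integration by parts with u = arcsin(y), dv = dy.
Then du = 1/sqrt(-y**2 + 1) dy.

y*asin(y) + sqrt(-y**2 + 1) + C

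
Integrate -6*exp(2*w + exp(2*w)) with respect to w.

-3*exp(exp(2*w)) + C

Let u = exp(2*w), so du = (2*exp(2*w)) dw.
Rewriting, the integral becomes -3·∫ e^u du = -3·e^u.
Substituting back, u = exp(2*w).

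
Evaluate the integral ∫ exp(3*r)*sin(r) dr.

3*exp(3*r)*sin(r)/10 - exp(3*r)*cos(r)/10 + C

Let I denote the integral. Integrate by parts with u = sin(r), dv = exp(3*r) dr, so v = exp(3*r)/3: I = exp(3*r)*sin(r)/3 − (1/3)·∫ exp(3*r)*cos(r) dr.
Apply parts again with u = cos(r), dv = exp(3*r) dr: ∫ exp(3*r)*cos(r) dr = exp(3*r)*cos(r)/3 + (1/3)·I. Substituting back brings back I: I = exp(3*r)*sin(r)/3 - exp(3*r)*cos(r)/9 − (1/9)·I.
Solving for I: (1 + 1/9)·I equals the remaining terms, so I = (9/10)·(exp(3*r)*sin(r)/3 - exp(3*r)*cos(r)/9).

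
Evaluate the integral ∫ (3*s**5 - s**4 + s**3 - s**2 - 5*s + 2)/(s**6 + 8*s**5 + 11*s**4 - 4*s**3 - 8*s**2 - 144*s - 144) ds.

Factor the denominator: (s - 2)*(s + 1)*(s + 3)*(s + 6)*(s**2 + 4).
Partial-fraction decomposition: -(319*s + 1266)/(2600*(s**2 + 4)) + 6211/(1200*(s + 6)) - 829/(390*(s + 3)) - 1/(150*(s + 1)) + 19/(240*(s - 2)).
Integrate each term; A/(s−a) gives A·log|s−a|; the (Bs+D)/(s²+p²) term gives a log and an atan.

19*log(s - 2)/240 - log(s + 1)/150 - 829*log(s + 3)/390 + 6211*log(s + 6)/1200 - 319*log(s**2 + 4)/5200 - 633*atan(s/2)/2600 + C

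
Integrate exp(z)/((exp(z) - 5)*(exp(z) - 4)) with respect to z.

log(exp(z) - 5) - log(exp(z) - 4) + C

Let u = e^z, du = e^z dz.
The integral becomes ∫ du/((u-4)(u-5)); decompose into partial fractions.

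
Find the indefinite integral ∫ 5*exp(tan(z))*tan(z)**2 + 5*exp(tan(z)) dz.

5*exp(tan(z)) + C

Let u = tan(z), so du = (tan(z)**2 + 1) dz.
Rewriting, the integral becomes 5·∫ e^u du = 5·e^u.
Substituting back, u = tan(z).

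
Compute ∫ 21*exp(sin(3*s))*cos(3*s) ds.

7*exp(sin(3*s)) + C

Let u = sin(3*s), so du = (3*cos(3*s)) ds.
Rewriting, the integral becomes 7·∫ e^u du = 7·e^u.
Substituting back, u = sin(3*s).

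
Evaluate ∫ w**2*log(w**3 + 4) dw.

w**3*log(w**3 + 4)/3 - w**3/3 + 4*log(w**3 + 4)/3 + C

Let u = w**3 + 4, so du = (3*w**2) dw.
The integral becomes (1/3)·∫ log(u) du; integrate by parts with u′=log(u), dv′=du.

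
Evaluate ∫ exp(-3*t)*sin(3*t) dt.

Let I denote the integral. Integrate by parts with u = sin(3*t), dv = exp(-3*t) dt, so v = -exp(-3*t)/3: I = -exp(-3*t)*sin(3*t)/3 + ∫ exp(-3*t)*cos(3*t) dt.
Apply parts again with u = cos(3*t), dv = exp(-3*t) dt: ∫ exp(-3*t)*cos(3*t) dt = -exp(-3*t)*cos(3*t)/3 − I. Substituting back brings back I: I = -exp(-3*t)*sin(3*t)/3 - exp(-3*t)*cos(3*t)/3 − I.
Solving for I: (1 + 1)·I equals the remaining terms, so I = (1/2)·(-exp(-3*t)*sin(3*t)/3 - exp(-3*t)*cos(3*t)/3).

-exp(-3*t)*sin(3*t)/6 - exp(-3*t)*cos(3*t)/6 + C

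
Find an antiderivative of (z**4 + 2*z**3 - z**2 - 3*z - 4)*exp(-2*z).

(-z**4 - 4*z**3 - 5*z**2 - 2*z + 3)*exp(-2*z)/2 + C

Use integration by parts with u = z**4 + 2*z**3 - z**2 - 3*z - 4, dv = exp(-2*z) dz, so v = -exp(-2*z)/2.
Apply parts 4 times (tabular method): alternate signs, differentiate u down to 0, integrate dv up.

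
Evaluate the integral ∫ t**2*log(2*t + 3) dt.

t**3*log(2*t + 3)/3 - t**3/9 + t**2/4 - 3*t/4 + 9*log(2*t + 3)/8 + C

Use integration by parts with u = log(2*t + 3), dv = t**2 dt.
Then du = 2/(2*t + 3) dt and v = t**3/3.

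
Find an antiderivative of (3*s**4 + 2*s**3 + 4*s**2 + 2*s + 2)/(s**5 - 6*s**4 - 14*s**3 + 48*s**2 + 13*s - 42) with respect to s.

8101*log(s - 7)/2400 - 86*log(s - 2)/75 + 13*log(s - 1)/48 - 5*log(s + 1)/96 + 221*log(s + 3)/400 + C

Factor the denominator: (s - 7)*(s - 2)*(s - 1)*(s + 1)*(s + 3).
Partial-fraction decomposition: 221/(400*(s + 3)) - 5/(96*(s + 1)) + 13/(48*(s - 1)) - 86/(75*(s - 2)) + 8101/(2400*(s - 7)).
Integrate each term: A/(s−a) contributes A·log|s−a|.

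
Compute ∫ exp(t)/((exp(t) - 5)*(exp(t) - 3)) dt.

log(exp(t) - 5)/2 - log(exp(t) - 3)/2 + C

Let u = e^t, du = e^t dt.
The integral becomes ∫ du/((u-5)(u-3)); decompose into partial fractions.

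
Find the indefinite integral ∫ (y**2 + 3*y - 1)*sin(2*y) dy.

-y**2*cos(2*y)/2 + y*sin(2*y)/2 - 3*y*cos(2*y)/2 + 3*sin(2*y)/4 + 3*cos(2*y)/4 + C

Use integration by parts with u = y**2 + 3*y - 1, dv = sin(2*y) dy, so v = -cos(2*y)/2.
Apply parts 2 times (tabular method): alternate signs, differentiate u down to 0, integrate dv up.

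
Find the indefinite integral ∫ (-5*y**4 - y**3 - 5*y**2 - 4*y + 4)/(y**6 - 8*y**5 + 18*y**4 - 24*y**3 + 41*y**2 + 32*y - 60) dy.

-3391*log(y - 5)/1392 + 485*log(y - 3)/208 - 11*log(y - 1)/80 + log(y + 1)/240 + 224*log(y**2 + 4)/1885 + 308*atan(y/2)/1885 + C

Factor the denominator: (y - 5)*(y - 3)*(y - 1)*(y + 1)*(y**2 + 4).
Partial-fraction decomposition: 56*(8*y + 11)/(1885*(y**2 + 4)) + 1/(240*(y + 1)) - 11/(80*(y - 1)) + 485/(208*(y - 3)) - 3391/(1392*(y - 5)).
Integrate each term; A/(y−a) gives A·log|y−a|; the (By+D)/(y²+p²) term gives a log and an atan.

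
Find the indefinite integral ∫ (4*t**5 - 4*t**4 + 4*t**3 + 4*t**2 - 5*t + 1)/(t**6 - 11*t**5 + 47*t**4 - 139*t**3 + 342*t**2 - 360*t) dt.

Factor the denominator: t*(t - 5)*(t - 4)*(t - 2)*(t**2 + 9).
Partial-fraction decomposition: -(26341*t - 121986)/(49725*(t**2 + 9)) + 103/(156*(t - 2)) - 3373/(200*(t - 4)) + 5288/(255*(t - 5)) - 1/(360*t).
Integrate each term; A/(t−a) gives A·log|t−a|; the (Bt+D)/(t²+p²) term gives a log and an atan.

-log(t)/360 + 5288*log(t - 5)/255 - 3373*log(t - 4)/200 + 103*log(t - 2)/156 - 26341*log(t**2 + 9)/99450 + 4518*atan(t/3)/5525 + C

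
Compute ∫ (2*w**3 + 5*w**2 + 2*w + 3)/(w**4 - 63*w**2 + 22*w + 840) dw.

627*log(w - 6)/130 - 97*log(w - 5)/27 - 53*log(w + 4)/270 + 113*log(w + 7)/117 + C

Factor the denominator: (w - 6)*(w - 5)*(w + 4)*(w + 7).
Partial-fraction decomposition: 113/(117*(w + 7)) - 53/(270*(w + 4)) - 97/(27*(w - 5)) + 627/(130*(w - 6)).
Integrate each term: A/(w−a) contributes A·log|w−a|.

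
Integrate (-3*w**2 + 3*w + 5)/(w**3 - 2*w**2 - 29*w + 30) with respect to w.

-17*log(w - 6)/11 - log(w - 1)/6 - 85*log(w + 5)/66 + C

Factor the denominator: (w - 6)*(w - 1)*(w + 5).
Partial-fraction decomposition: -85/(66*(w + 5)) - 1/(6*(w - 1)) - 17/(11*(w - 6)).
Integrate each term: A/(w−a) contributes A·log|w−a|.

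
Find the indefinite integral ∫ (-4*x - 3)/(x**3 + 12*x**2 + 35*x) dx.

-3*log(x)/35 - 17*log(x + 5)/10 + 25*log(x + 7)/14 + C

Factor the denominator: x*(x + 5)*(x + 7).
Partial-fraction decomposition: 25/(14*(x + 7)) - 17/(10*(x + 5)) - 3/(35*x).
Integrate each term: A/(x−a) contributes A·log|x−a|.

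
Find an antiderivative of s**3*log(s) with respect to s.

s**4*log(s)/4 - s**4/16 + C

Use integration by parts with u = log(s), dv = s**3 ds.
Then du = 1/s ds and v = s**4/4.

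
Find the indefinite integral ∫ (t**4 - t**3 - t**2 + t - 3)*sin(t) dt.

-t**4*cos(t) + 4*t**3*sin(t) + t**3*cos(t) - 3*t**2*sin(t) + 13*t**2*cos(t) - 26*t*sin(t) - 7*t*cos(t) + 7*sin(t) - 23*cos(t) + C

Use integration by parts with u = t**4 - t**3 - t**2 + t - 3, dv = sin(t) dt, so v = -cos(t).
Apply parts 4 times (tabular method): alternate signs, differentiate u down to 0, integrate dv up.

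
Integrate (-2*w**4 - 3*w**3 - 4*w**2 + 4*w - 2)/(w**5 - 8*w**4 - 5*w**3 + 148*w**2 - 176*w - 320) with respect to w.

-569*log(w - 5)/18 + 23859*log(w - 4)/800 + log(w + 1)/50 - 67*log(w + 4)/288 - 377/(20*w - 80) + C

Factor the denominator: (w - 5)*(w - 4)**2*(w + 1)*(w + 4).
Partial-fraction decomposition: -67/(288*(w + 4)) + 1/(50*(w + 1)) + 23859/(800*(w - 4)) + 377/(20*(w - 4)**2) - 569/(18*(w - 5)).
Integrate each term; A/(w−a) gives A·log|w−a|; A/(w−a)² gives −A/(w−a).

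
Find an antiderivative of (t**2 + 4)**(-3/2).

Substitute t = 2·tan(θ), so dt = 2·sec(θ)^2 dθ and the radical becomes sqrt(t**2 + 4) = 2·sec(θ) by the Pythagorean identity.
Integrate the resulting trig expression in θ, then back-substitute tan(θ) = t/2, sec(θ) = sqrt(t**2 + 4)/2 (absorbing any constant into C).

t/(4*sqrt(t**2 + 4)) + C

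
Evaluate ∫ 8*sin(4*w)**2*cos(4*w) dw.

Let u = sin(4*w), so du = (4*cos(4*w)) dw.
Rewriting, the integral becomes 2·∫ u^2 du = 2·u^3/3.
Substituting back, u = sin(4*w).

2*sin(4*w)**3/3 + C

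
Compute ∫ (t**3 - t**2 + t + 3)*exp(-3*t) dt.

Use integration by parts with u = t**3 - t**2 + t + 3, dv = exp(-3*t) dt, so v = -exp(-3*t)/3.
Apply parts 3 times (tabular method): alternate signs, differentiate u down to 0, integrate dv up.

(-3*t**3 - 3*t - 10)*exp(-3*t)/9 + C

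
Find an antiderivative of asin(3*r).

Use integration by parts with u = arcsin(3*r), dv = dr.
Then du = 3/sqrt(-9*r**2 + 1) dr.

r*asin(3*r) + sqrt(-9*r**2 + 1)/3 + C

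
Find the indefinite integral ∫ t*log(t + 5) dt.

Use integration by parts with u = log(t + 5), dv = t dt.
Then du = 1/(t + 5) dt and v = t**2/2.

t**2*log(t + 5)/2 - t**2/4 + 5*t/2 - 25*log(t + 5)/2 + C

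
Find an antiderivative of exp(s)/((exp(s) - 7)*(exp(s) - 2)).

log(exp(s) - 7)/5 - log(exp(s) - 2)/5 + C

Let u = e^s, du = e^s ds.
The integral becomes ∫ du/((u-2)(u-7)); decompose into partial fractions.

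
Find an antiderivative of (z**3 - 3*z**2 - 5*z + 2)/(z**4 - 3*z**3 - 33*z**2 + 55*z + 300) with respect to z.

269*log(z - 5)/576 - 37*log(z + 3)/64 + 10*log(z + 4)/9 - 3/(8*z - 40) + C

Factor the denominator: (z - 5)**2*(z + 3)*(z + 4).
Partial-fraction decomposition: 10/(9*(z + 4)) - 37/(64*(z + 3)) + 269/(576*(z - 5)) + 3/(8*(z - 5)**2).
Integrate each term; A/(z−a) gives A·log|z−a|; A/(z−a)² gives −A/(z−a).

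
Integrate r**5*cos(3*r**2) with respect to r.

r**4*sin(3*r**2)/6 + r**2*cos(3*r**2)/9 - sin(3*r**2)/27 + C

Let u = r², du = 2r dr; rewrite as (1/2)∫ u^2·cos(3u) du.
Now integrate by parts 2 times.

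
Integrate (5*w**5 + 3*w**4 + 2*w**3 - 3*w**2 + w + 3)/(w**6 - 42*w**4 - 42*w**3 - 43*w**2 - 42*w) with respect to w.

-log(w)/14 + 91787*log(w - 7)/36400 - log(w + 1)/16 + 2369*log(w + 6)/962 + 277*log(w**2 + 1)/3700 + 57*atan(w)/925 + C

Factor the denominator: w*(w - 7)*(w + 1)*(w + 6)*(w**2 + 1).
Partial-fraction decomposition: (277*w + 114)/(1850*(w**2 + 1)) + 2369/(962*(w + 6)) - 1/(16*(w + 1)) + 91787/(36400*(w - 7)) - 1/(14*w).
Integrate each term; A/(w−a) gives A·log|w−a|; the (Bw+D)/(w²+p²) term gives a log and an atan.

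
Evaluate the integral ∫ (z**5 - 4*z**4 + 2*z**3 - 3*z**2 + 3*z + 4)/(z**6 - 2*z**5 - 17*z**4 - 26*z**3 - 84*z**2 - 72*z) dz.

-log(z)/18 + 1469*log(z - 6)/7560 - 9*log(z + 1)/70 + 653*log(z + 3)/702 + 31*log(z**2 + 4)/1040 - 131*atan(z/2)/520 + C

Factor the denominator: z*(z - 6)*(z + 1)*(z + 3)*(z**2 + 4).
Partial-fraction decomposition: (31*z - 262)/(520*(z**2 + 4)) + 653/(702*(z + 3)) - 9/(70*(z + 1)) + 1469/(7560*(z - 6)) - 1/(18*z).
Integrate each term; A/(z−a) gives A·log|z−a|; the (Bz+D)/(z²+p²) term gives a log and an atan.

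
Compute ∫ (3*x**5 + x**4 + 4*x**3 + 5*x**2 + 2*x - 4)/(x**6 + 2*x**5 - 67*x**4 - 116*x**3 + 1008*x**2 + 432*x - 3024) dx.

54449*log(x - 7)/30420 - 193*log(x - 3)/324 + 41*log(x - 2)/320 + 5*log(x + 2)/144 + 1439359*log(x + 6)/876096 + 5683/(936*x + 5616) + C

Factor the denominator: (x - 7)*(x - 3)*(x - 2)*(x + 2)*(x + 6)**2.
Partial-fraction decomposition: 1439359/(876096*(x + 6)) - 5683/(936*(x + 6)**2) + 5/(144*(x + 2)) + 41/(320*(x - 2)) - 193/(324*(x - 3)) + 54449/(30420*(x - 7)).
Integrate each term; A/(x−a) gives A·log|x−a|; A/(x−a)² gives −A/(x−a).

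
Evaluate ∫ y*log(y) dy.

Use integration by parts with u = log(y), dv = y dy.
Then du = 1/y dy and v = y**2/2.

y**2*log(y)/2 - y**2/4 + C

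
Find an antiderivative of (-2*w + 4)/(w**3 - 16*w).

-log(w)/4 - log(w - 4)/8 + 3*log(w + 4)/8 + C

Factor the denominator: w*(w - 4)*(w + 4).
Partial-fraction decomposition: 3/(8*(w + 4)) - 1/(8*(w - 4)) - 1/(4*w).
Integrate each term: A/(w−a) contributes A·log|w−a|.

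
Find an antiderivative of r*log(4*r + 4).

r**2*log(4*r + 4)/2 - r**2/4 + r/2 - log(r + 1)/2 + C

Use integration by parts with u = log(4*r + 4), dv = r dr.
Then du = 4/(4*r + 4) dr and v = r**2/2.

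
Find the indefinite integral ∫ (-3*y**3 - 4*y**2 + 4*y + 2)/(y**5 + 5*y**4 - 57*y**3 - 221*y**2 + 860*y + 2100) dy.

-36145*log(y - 5)/284592 + log(y + 2)/490 - 241*log(y + 6)/242 + 269*log(y + 7)/240 + 151/(308*y - 1540) + C

Factor the denominator: (y - 5)**2*(y + 2)*(y + 6)*(y + 7).
Partial-fraction decomposition: 269/(240*(y + 7)) - 241/(242*(y + 6)) + 1/(490*(y + 2)) - 36145/(284592*(y - 5)) - 151/(308*(y - 5)**2).
Integrate each term; A/(y−a) gives A·log|y−a|; A/(y−a)² gives −A/(y−a).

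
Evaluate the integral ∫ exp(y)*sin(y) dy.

Let I denote the integral. Integrate by parts with u = sin(y), dv = exp(y) dy, so v = exp(y): I = exp(y)*sin(y) − ∫ exp(y)*cos(y) dy.
Apply parts again with u = cos(y), dv = exp(y) dy: ∫ exp(y)*cos(y) dy = exp(y)*cos(y) + I. Substituting back brings back I: I = exp(y)*sin(y) - exp(y)*cos(y) − I.
Solving for I: (1 + 1)·I equals the remaining terms, so I = (1/2)·(exp(y)*sin(y) - exp(y)*cos(y)).

exp(y)*sin(y)/2 - exp(y)*cos(y)/2 + C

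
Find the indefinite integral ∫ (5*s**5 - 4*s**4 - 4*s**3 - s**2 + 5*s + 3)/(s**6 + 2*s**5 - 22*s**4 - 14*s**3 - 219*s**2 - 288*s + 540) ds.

Factor the denominator: (s - 5)*(s - 1)*(s + 2)*(s + 6)*(s**2 + 9).
Partial-fraction decomposition: (954*s - 1843)/(1105*(s**2 + 9)) + 437/(140*(s + 6)) - 29/(156*(s + 2)) - 1/(210*(s - 1)) + 41/(34*(s - 5)).
Integrate each term; A/(s−a) gives A·log|s−a|; the (Bs+D)/(s²+p²) term gives a log and an atan.

41*log(s - 5)/34 - log(s - 1)/210 - 29*log(s + 2)/156 + 437*log(s + 6)/140 + 477*log(s**2 + 9)/1105 - 1843*atan(s/3)/3315 + C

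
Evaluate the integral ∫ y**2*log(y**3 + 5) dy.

Let u = y**3 + 5, so du = (3*y**2) dy.
The integral becomes (1/3)·∫ log(u) du; integrate by parts with u′=log(u), dv′=du.

y**3*log(y**3 + 5)/3 - y**3/3 + 5*log(y**3 + 5)/3 + C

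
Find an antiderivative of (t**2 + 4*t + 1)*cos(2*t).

t**2*sin(2*t)/2 + 2*t*sin(2*t) + t*cos(2*t)/2 + sin(2*t)/4 + cos(2*t) + C

Use integration by parts with u = t**2 + 4*t + 1, dv = cos(2*t) dt, so v = sin(2*t)/2.
Apply parts 2 times (tabular method): alternate signs, differentiate u down to 0, integrate dv up.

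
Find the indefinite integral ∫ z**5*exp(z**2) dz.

Let u = z², du = 2z dz; rewrite as (1/2)∫ u^2·exp(1u) du.
Now integrate by parts 2 times.

(z**4 - 2*z**2 + 2)*exp(z**2)/2 + C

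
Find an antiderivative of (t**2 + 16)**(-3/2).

Substitute t = 4·tan(θ), so dt = 4·sec(θ)^2 dθ and the radical becomes sqrt(t**2 + 16) = 4·sec(θ) by the Pythagorean identity.
Integrate the resulting trig expression in θ, then back-substitute tan(θ) = t/4, sec(θ) = sqrt(t**2 + 16)/4 (absorbing any constant into C).

t/(16*sqrt(t**2 + 16)) + C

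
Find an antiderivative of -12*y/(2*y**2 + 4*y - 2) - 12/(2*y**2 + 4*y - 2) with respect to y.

Let u = 2*y**2 + 4*y - 2, so du = (4*y + 4) dy.
Rewriting, the integral becomes -3·∫ 1/u du = -3·log(u).
Substituting back, u = 2*y**2 + 4*y - 2.

-3*log(2*y**2 + 4*y - 2) + C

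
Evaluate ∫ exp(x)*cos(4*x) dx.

4*exp(x)*sin(4*x)/17 + exp(x)*cos(4*x)/17 + C

Let I denote the integral. Integrate by parts with u = cos(4*x), dv = exp(x) dx, so v = exp(x): I = exp(x)*cos(4*x) + 4·∫ exp(x)*sin(4*x) dx.
Apply parts again with u = sin(4*x), dv = exp(x) dx: ∫ exp(x)*sin(4*x) dx = exp(x)*sin(4*x) − 4·I. Substituting back brings back I: I = 4*exp(x)*sin(4*x) + exp(x)*cos(4*x) − 16·I.
Solving for I: (1 + 16)·I equals the remaining terms, so I = (1/17)·(4*exp(x)*sin(4*x) + exp(x)*cos(4*x)).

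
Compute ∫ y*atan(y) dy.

y**2*atan(y)/2 - y/2 + atan(y)/2 + C

Use integration by parts with u = arctan(y), dv = y dy.
Then du = 1/(y**2 + 1) dy.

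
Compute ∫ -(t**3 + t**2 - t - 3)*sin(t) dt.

t**3*cos(t) - 3*t**2*sin(t) + t**2*cos(t) - 2*t*sin(t) - 7*t*cos(t) + 7*sin(t) - 5*cos(t) + C

Use integration by parts with u = t**3 + t**2 - t - 3, dv = -sin(t) dt, so v = cos(t).
Apply parts 3 times (tabular method): alternate signs, differentiate u down to 0, integrate dv up.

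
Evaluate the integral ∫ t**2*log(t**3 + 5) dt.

Let u = t**3 + 5, so du = (3*t**2) dt.
The integral becomes (1/3)·∫ log(u) du; integrate by parts with u′=log(u), dv′=du.

t**3*log(t**3 + 5)/3 - t**3/3 + 5*log(t**3 + 5)/3 + C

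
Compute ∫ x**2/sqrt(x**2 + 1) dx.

Substitute x = tan(θ), so dx = sec(θ)^2 dθ and the radical becomes sqrt(x**2 + 1) = sec(θ) by the Pythagorean identity.
Integrate the resulting trig expression in θ, then back-substitute tan(θ) = x, sec(θ) = sqrt(x**2 + 1) (absorbing any constant into C).

x*sqrt(x**2 + 1)/2 - log(x + sqrt(x**2 + 1))/2 + C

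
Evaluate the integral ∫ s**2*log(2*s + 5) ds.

s**3*log(2*s + 5)/3 - s**3/9 + 5*s**2/12 - 25*s/12 + 125*log(2*s + 5)/24 + C

Use integration by parts with u = log(2*s + 5), dv = s**2 ds.
Then du = 2/(2*s + 5) ds and v = s**3/3.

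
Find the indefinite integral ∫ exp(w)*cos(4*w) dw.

Let I denote the integral. Integrate by parts with u = cos(4*w), dv = exp(w) dw, so v = exp(w): I = exp(w)*cos(4*w) + 4·∫ exp(w)*sin(4*w) dw.
Apply parts again with u = sin(4*w), dv = exp(w) dw: ∫ exp(w)*sin(4*w) dw = exp(w)*sin(4*w) − 4·I. Substituting back brings back I: I = 4*exp(w)*sin(4*w) + exp(w)*cos(4*w) − 16·I.
Solving for I: (1 + 16)·I equals the remaining terms, so I = (1/17)·(4*exp(w)*sin(4*w) + exp(w)*cos(4*w)).

4*exp(w)*sin(4*w)/17 + exp(w)*cos(4*w)/17 + C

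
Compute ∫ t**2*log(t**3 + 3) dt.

Let u = t**3 + 3, so du = (3*t**2) dt.
The integral becomes (1/3)·∫ log(u) du; integrate by parts with u′=log(u), dv′=du.

t**3*log(t**3 + 3)/3 - t**3/3 + log(t**3 + 3) + C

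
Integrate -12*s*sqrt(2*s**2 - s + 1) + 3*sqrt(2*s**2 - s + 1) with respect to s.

-2*(2*s**2 - s + 1)**(3/2) + C

Let u = 2*s**2 - s + 1, so du = (4*s - 1) ds.
Rewriting, the integral becomes -3·∫ √u du = -3·(2/3)u^(3/2).
Substituting back, u = 2*s**2 - s + 1.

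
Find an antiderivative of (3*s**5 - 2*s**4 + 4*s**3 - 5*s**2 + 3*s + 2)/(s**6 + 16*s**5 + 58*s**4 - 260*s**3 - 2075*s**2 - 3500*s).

-log(s)/1750 + 2839*log(s - 5)/18000 - 655*log(s + 4)/18 - 2147*log(s + 5)/125 + 18953*log(s + 7)/336 - 11263/(100*s + 500) + C

Factor the denominator: s*(s - 5)*(s + 4)*(s + 5)**2*(s + 7).
Partial-fraction decomposition: 18953/(336*(s + 7)) - 2147/(125*(s + 5)) + 11263/(100*(s + 5)**2) - 655/(18*(s + 4)) + 2839/(18000*(s - 5)) - 1/(1750*s).
Integrate each term; A/(s−a) gives A·log|s−a|; A/(s−a)² gives −A/(s−a).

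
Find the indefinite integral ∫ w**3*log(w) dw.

w**4*log(w)/4 - w**4/16 + C

Use integration by parts with u = log(w), dv = w**3 dw.
Then du = 1/w dw and v = w**4/4.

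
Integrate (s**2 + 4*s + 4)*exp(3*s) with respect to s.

Use integration by parts with u = s**2 + 4*s + 4, dv = exp(3*s) ds, so v = exp(3*s)/3.
Apply parts 2 times (tabular method): alternate signs, differentiate u down to 0, integrate dv up.

(9*s**2 + 30*s + 26)*exp(3*s)/27 + C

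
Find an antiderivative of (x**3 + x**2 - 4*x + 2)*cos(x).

Use integration by parts with u = x**3 + x**2 - 4*x + 2, dv = cos(x) dx, so v = sin(x).
Apply parts 3 times (tabular method): alternate signs, differentiate u down to 0, integrate dv up.

x**3*sin(x) + x**2*sin(x) + 3*x**2*cos(x) - 10*x*sin(x) + 2*x*cos(x) - 10*cos(x) + C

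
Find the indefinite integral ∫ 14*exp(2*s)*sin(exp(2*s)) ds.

-7*cos(exp(2*s)) + C

Let u = exp(2*s), so du = (2*exp(2*s)) ds.
Rewriting, the integral becomes 7·∫ sin(u) du = 7·-cos(u).
Substituting back, u = exp(2*s).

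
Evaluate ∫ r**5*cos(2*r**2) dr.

Let u = r², du = 2r dr; rewrite as (1/2)∫ u^2·cos(2u) du.
Now integrate by parts 2 times.

r**4*sin(2*r**2)/4 + r**2*cos(2*r**2)/4 - sin(2*r**2)/8 + C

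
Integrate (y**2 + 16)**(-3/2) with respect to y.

Substitute y = 4·tan(θ), so dy = 4·sec(θ)^2 dθ and the radical becomes sqrt(y**2 + 16) = 4·sec(θ) by the Pythagorean identity.
Integrate the resulting trig expression in θ, then back-substitute tan(θ) = y/4, sec(θ) = sqrt(y**2 + 16)/4 (absorbing any constant into C).

y/(16*sqrt(y**2 + 16)) + C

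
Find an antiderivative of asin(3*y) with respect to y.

Use integration by parts with u = arcsin(3*y), dv = dy.
Then du = 3/sqrt(-9*y**2 + 1) dy.

y*asin(3*y) + sqrt(-9*y**2 + 1)/3 + C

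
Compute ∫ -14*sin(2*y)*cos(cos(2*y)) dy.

7*sin(cos(2*y)) + C

Let u = cos(2*y), so du = (-2*sin(2*y)) dy.
Rewriting, the integral becomes 7·∫ cos(u) du = 7·sin(u).
Substituting back, u = cos(2*y).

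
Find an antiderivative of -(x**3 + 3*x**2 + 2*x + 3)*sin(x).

x**3*cos(x) - 3*x**2*sin(x) + 3*x**2*cos(x) - 6*x*sin(x) - 4*x*cos(x) + 4*sin(x) - 3*cos(x) + C

Use integration by parts with u = x**3 + 3*x**2 + 2*x + 3, dv = -sin(x) dx, so v = cos(x).
Apply parts 3 times (tabular method): alternate signs, differentiate u down to 0, integrate dv up.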